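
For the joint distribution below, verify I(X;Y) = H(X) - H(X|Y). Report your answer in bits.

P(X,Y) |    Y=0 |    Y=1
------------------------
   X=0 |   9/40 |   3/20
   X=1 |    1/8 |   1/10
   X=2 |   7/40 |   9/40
I(X;Y) = 0.0156 bits

Mutual information has multiple equivalent forms:
- I(X;Y) = H(X) - H(X|Y)
- I(X;Y) = H(Y) - H(Y|X)
- I(X;Y) = H(X) + H(Y) - H(X,Y)

Computing all quantities:
H(X) = 1.5436, H(Y) = 0.9982, H(X,Y) = 2.5262
H(X|Y) = 1.5280, H(Y|X) = 0.9826

Verification:
H(X) - H(X|Y) = 1.5436 - 1.5280 = 0.0156
H(Y) - H(Y|X) = 0.9982 - 0.9826 = 0.0156
H(X) + H(Y) - H(X,Y) = 1.5436 + 0.9982 - 2.5262 = 0.0156

All forms give I(X;Y) = 0.0156 bits. ✓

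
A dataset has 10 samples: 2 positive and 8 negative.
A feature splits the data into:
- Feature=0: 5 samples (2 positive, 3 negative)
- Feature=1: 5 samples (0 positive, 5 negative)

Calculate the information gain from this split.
0.2365 bits

Information Gain = H(Y) - H(Y|Feature)

Before split:
P(positive) = 2/10 = 0.2000
H(Y) = 0.7219 bits

After split:
Feature=0: H = 0.9710 bits (weight = 5/10)
Feature=1: H = 0.0000 bits (weight = 5/10)
H(Y|Feature) = (5/10)×0.9710 + (5/10)×0.0000 = 0.4855 bits

Information Gain = 0.7219 - 0.4855 = 0.2365 bits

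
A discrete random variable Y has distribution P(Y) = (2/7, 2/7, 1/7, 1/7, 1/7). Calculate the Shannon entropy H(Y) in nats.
1.5498 nats

Shannon entropy is H(X) = -Σ p(x) log p(x).

For P = (2/7, 2/7, 1/7, 1/7, 1/7):
H = -2/7 × log_e(2/7) -2/7 × log_e(2/7) -1/7 × log_e(1/7) -1/7 × log_e(1/7) -1/7 × log_e(1/7)
H = 1.5498 nats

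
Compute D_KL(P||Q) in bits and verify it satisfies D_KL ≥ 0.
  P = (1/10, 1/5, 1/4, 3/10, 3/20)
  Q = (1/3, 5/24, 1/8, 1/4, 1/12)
0.2706 bits

KL divergence satisfies the Gibbs inequality: D_KL(P||Q) ≥ 0 for all distributions P, Q.

D_KL(P||Q) = Σ p(x) log(p(x)/q(x))
Term by term:
  x=0: 1/10 × log_2[(1/10)/(1/3)] = -0.1737
  x=1: 1/5 × log_2[(1/5)/(5/24)] = -0.0118
  x=2: 1/4 × log_2[(1/4)/(1/8)] = 0.2500
  x=3: 3/10 × log_2[(3/10)/(1/4)] = 0.0789
  x=4: 3/20 × log_2[(3/20)/(1/12)] = 0.1272
D_KL(P||Q) = 0.2706 bits

D_KL(P||Q) = 0.2706 ≥ 0 ✓

This non-negativity is a fundamental property: relative entropy cannot be negative because it measures how different Q is from P.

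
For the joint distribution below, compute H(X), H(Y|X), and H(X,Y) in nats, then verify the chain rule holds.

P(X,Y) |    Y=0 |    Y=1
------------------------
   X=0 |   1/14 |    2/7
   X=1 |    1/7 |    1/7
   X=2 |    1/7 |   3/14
H(X,Y) = 1.7105, H(X) = 1.0934, H(Y|X) = 0.6171 (all in nats)

Chain rule: H(X,Y) = H(X) + H(Y|X)

Left side — joint entropy directly:
H(X,Y) = -Σ p(x,y) log p(x,y) = 1.7105 nats

Right side — compute H(Y|X) from the conditional distributions:
P(X) = (5/14, 2/7, 5/14), so H(X) = 1.0934 nats
H(Y|X) = Σ_x P(X=x) · H(Y|X=x):
  P(Y|X=0) = (1/5, 4/5), H(Y|X=0) = 0.5004, weight P(X=0) = 5/14
  P(Y|X=1) = (1/2, 1/2), H(Y|X=1) = 0.6931, weight P(X=1) = 2/7
  P(Y|X=2) = (2/5, 3/5), H(Y|X=2) = 0.6730, weight P(X=2) = 5/14
H(Y|X) = 0.6171 nats

H(X) + H(Y|X) = 1.0934 + 0.6171 = 1.7105 nats

Both sides equal 1.7105 nats. ✓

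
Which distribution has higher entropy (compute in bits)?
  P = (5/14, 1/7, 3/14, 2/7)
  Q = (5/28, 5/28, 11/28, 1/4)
P

Computing entropies in bits:
H(P) = 1.9242
H(Q) = 1.9172

Distribution P has higher entropy.

Intuition: The distribution closer to uniform (more spread out) has higher entropy.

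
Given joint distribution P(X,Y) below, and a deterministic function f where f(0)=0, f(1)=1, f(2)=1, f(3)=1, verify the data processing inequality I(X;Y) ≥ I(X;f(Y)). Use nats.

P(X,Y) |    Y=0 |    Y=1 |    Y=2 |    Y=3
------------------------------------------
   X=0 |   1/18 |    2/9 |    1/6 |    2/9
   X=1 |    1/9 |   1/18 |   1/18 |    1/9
I(X;Y) = 0.0543, I(X;f(Y)) = 0.0472, inequality holds: 0.0543 ≥ 0.0472

Data Processing Inequality: For any Markov chain X → Y → Z, we have I(X;Y) ≥ I(X;Z).

Here Z = f(Y) is a deterministic function of Y, forming X → Y → Z.

Original I(X;Y) = 0.0543 nats

After applying f:
P(X,Z) where Z=f(Y):
- P(X,Z=0) = P(X,Y=0)
- P(X,Z=1) = P(X,Y=1) + P(X,Y=2) + P(X,Y=3)

I(X;Z) = I(X;f(Y)) = 0.0472 nats

Verification: 0.0543 ≥ 0.0472 ✓

Information cannot be created by processing; the function f can only lose information about X.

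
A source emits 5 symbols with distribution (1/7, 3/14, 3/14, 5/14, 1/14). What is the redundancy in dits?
0.0500 dits

Redundancy measures how far a source is from maximum entropy:
R = H_max - H(X)

Maximum entropy for 5 symbols: H_max = log_10(5) = 0.6990 dits
Actual entropy: H(X) = 0.6490 dits
Redundancy: R = 0.6990 - 0.6490 = 0.0500 dits

This redundancy represents potential for compression: the source could be compressed by 0.0500 dits per symbol.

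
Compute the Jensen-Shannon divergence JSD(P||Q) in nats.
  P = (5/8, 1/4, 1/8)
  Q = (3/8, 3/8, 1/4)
0.0327 nats

Jensen-Shannon divergence is:
JSD(P||Q) = 0.5 × D_KL(P||M) + 0.5 × D_KL(Q||M)
where M = 0.5 × (P + Q) is the mixture distribution.

M = 0.5 × (5/8, 1/4, 1/8) + 0.5 × (3/8, 3/8, 1/4) = (1/2, 5/16, 3/16)

D_KL(P||M) = 0.0330 nats
D_KL(Q||M) = 0.0324 nats

JSD(P||Q) = 0.5 × 0.0330 + 0.5 × 0.0324 = 0.0327 nats

Unlike KL divergence, JSD is symmetric and bounded: 0 ≤ JSD ≤ log(2).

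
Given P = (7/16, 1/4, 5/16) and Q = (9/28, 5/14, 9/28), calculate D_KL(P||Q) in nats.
0.0369 nats

KL divergence: D_KL(P||Q) = Σ p(x) log(p(x)/q(x))

Computing term by term:
  x=0: 7/16 × log_e[(7/16)/(9/28)] = 7/16 × 0.3083 = 0.1349
  x=1: 1/4 × log_e[(1/4)/(5/14)] = 1/4 × -0.3567 = -0.0892
  x=2: 5/16 × log_e[(5/16)/(9/28)] = 5/16 × -0.0282 = -0.0088

D_KL(P||Q) = 0.0369 nats

Note: KL divergence is always non-negative and equals 0 iff P = Q.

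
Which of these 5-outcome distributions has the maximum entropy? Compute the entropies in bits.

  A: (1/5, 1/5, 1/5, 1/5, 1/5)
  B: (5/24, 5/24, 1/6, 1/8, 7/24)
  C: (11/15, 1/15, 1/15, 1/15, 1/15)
A

For a discrete distribution over n outcomes, entropy is maximized by the uniform distribution.

Computing entropies:
H(A) = 2.3219 bits
H(B) = 2.2672 bits
H(C) = 1.3700 bits

The uniform distribution (where all probabilities equal 1/5) achieves the maximum entropy of log_2(5) = 2.3219 bits.

Distribution A has the highest entropy.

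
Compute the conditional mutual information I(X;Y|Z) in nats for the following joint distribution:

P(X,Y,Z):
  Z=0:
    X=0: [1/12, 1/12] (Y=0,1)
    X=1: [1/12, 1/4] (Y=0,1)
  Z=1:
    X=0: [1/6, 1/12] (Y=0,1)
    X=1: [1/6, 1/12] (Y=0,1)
0.0153 nats

Conditional mutual information: I(X;Y|Z) = H(X|Z) + H(Y|Z) - H(X,Y|Z)

H(Z) = 0.6931
H(X,Z) = 1.3580 → H(X|Z) = 0.6648
H(Y,Z) = 1.3297 → H(Y|Z) = 0.6365
H(X,Y,Z) = 1.9792 → H(X,Y|Z) = 1.2861

I(X;Y|Z) = 0.6648 + 0.6365 - 1.2861 = 0.0153 nats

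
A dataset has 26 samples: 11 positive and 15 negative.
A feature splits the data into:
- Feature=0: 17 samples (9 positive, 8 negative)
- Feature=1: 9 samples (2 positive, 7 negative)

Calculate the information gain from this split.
0.0661 bits

Information Gain = H(Y) - H(Y|Feature)

Before split:
P(positive) = 11/26 = 0.4231
H(Y) = 0.9829 bits

After split:
Feature=0: H = 0.9975 bits (weight = 17/26)
Feature=1: H = 0.7642 bits (weight = 9/26)
H(Y|Feature) = (17/26)×0.9975 + (9/26)×0.7642 = 0.9167 bits

Information Gain = 0.9829 - 0.9167 = 0.0661 bits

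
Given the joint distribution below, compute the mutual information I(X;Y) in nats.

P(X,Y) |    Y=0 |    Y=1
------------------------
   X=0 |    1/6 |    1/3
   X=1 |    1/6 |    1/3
0.0000 nats

Mutual information: I(X;Y) = H(X) + H(Y) - H(X,Y)

Marginals:
P(X) = (1/2, 1/2), H(X) = 0.6931 nats
P(Y) = (1/3, 2/3), H(Y) = 0.6365 nats

Joint entropy: H(X,Y) = 1.3297 nats

I(X;Y) = 0.6931 + 0.6365 - 1.3297 = 0.0000 nats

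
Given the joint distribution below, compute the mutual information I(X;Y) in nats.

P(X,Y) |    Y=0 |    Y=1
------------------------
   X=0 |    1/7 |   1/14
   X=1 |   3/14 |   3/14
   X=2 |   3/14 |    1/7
0.0091 nats

Mutual information: I(X;Y) = H(X) + H(Y) - H(X,Y)

Marginals:
P(X) = (3/14, 3/7, 5/14), H(X) = 1.0609 nats
P(Y) = (4/7, 3/7), H(Y) = 0.6829 nats

Joint entropy: H(X,Y) = 1.7348 nats

I(X;Y) = 1.0609 + 0.6829 - 1.7348 = 0.0091 nats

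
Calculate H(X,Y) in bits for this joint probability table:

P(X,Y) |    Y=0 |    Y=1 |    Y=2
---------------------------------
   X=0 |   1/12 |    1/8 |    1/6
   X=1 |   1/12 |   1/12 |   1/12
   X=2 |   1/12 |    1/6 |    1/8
3.1054 bits

Joint entropy is H(X,Y) = -Σ_{x,y} p(x,y) log p(x,y).

Summing over all non-zero entries:
H(X,Y) = -[1/12·log_2(1/12) + 1/8·log_2(1/8) + 1/6·log_2(1/6) + 1/12·log_2(1/12) + 1/12·log_2(1/12) + 1/12·log_2(1/12) + 1/12·log_2(1/12) + 1/6·log_2(1/6) + 1/8·log_2(1/8)]
H(X,Y) = 3.1054 bits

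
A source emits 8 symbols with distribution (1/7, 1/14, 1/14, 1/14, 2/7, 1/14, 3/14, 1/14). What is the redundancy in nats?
0.1709 nats

Redundancy measures how far a source is from maximum entropy:
R = H_max - H(X)

Maximum entropy for 8 symbols: H_max = log_e(8) = 2.0794 nats
Actual entropy: H(X) = 1.9085 nats
Redundancy: R = 2.0794 - 1.9085 = 0.1709 nats

This redundancy represents potential for compression: the source could be compressed by 0.1709 nats per symbol.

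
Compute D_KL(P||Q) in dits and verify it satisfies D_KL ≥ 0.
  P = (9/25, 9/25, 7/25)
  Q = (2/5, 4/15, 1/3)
0.0092 dits

KL divergence satisfies the Gibbs inequality: D_KL(P||Q) ≥ 0 for all distributions P, Q.

D_KL(P||Q) = Σ p(x) log(p(x)/q(x))
Term by term:
  x=0: 9/25 × log_10[(9/25)/(2/5)] = -0.0165
  x=1: 9/25 × log_10[(9/25)/(4/15)] = 0.0469
  x=2: 7/25 × log_10[(7/25)/(1/3)] = -0.0212
D_KL(P||Q) = 0.0092 dits

D_KL(P||Q) = 0.0092 ≥ 0 ✓

This non-negativity is a fundamental property: relative entropy cannot be negative because it measures how different Q is from P.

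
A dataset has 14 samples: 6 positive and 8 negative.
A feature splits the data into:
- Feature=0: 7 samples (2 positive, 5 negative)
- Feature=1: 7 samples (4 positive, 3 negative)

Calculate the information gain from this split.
0.0611 bits

Information Gain = H(Y) - H(Y|Feature)

Before split:
P(positive) = 6/14 = 0.4286
H(Y) = 0.9852 bits

After split:
Feature=0: H = 0.8631 bits (weight = 7/14)
Feature=1: H = 0.9852 bits (weight = 7/14)
H(Y|Feature) = (7/14)×0.8631 + (7/14)×0.9852 = 0.9242 bits

Information Gain = 0.9852 - 0.9242 = 0.0611 bits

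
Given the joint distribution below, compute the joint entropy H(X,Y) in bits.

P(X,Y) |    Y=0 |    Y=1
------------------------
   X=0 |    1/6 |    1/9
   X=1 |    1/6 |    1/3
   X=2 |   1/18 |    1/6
2.4047 bits

Joint entropy is H(X,Y) = -Σ_{x,y} p(x,y) log p(x,y).

Summing over all non-zero entries:
H(X,Y) = -[1/6·log_2(1/6) + 1/9·log_2(1/9) + 1/6·log_2(1/6) + 1/3·log_2(1/3) + 1/18·log_2(1/18) + 1/6·log_2(1/6)]
H(X,Y) = 2.4047 bits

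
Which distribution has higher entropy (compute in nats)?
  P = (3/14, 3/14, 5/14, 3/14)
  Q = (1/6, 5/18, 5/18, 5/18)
Q

Computing entropies in nats:
H(P) = 1.3580
H(Q) = 1.3661

Distribution Q has higher entropy.

Intuition: The distribution closer to uniform (more spread out) has higher entropy.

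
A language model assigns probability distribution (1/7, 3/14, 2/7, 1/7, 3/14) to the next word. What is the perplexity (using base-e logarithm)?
4.8264

Perplexity is e^H (or exp(H) for natural log).

First, H = -Σ p log p = 1.5741 nats
Perplexity = e^1.5741 = 4.8264

Interpretation: The model's uncertainty is equivalent to choosing uniformly among 4.8 options.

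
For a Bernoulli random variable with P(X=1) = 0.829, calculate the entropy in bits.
0.6600 bits

The binary entropy function is:
H(p) = -p log(p) - (1-p) log(1-p)

H(0.829) = -0.829 × log_2(0.829) - 0.171 × log_2(0.171)
H(0.829) = 0.6600 bits

Note: Binary entropy is maximized at p=0.5 (H=1 bit) and minimized at p=0 or p=1 (H=0).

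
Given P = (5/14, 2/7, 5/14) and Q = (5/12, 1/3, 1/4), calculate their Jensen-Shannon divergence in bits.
0.0098 bits

Jensen-Shannon divergence is:
JSD(P||Q) = 0.5 × D_KL(P||M) + 0.5 × D_KL(Q||M)
where M = 0.5 × (P + Q) is the mixture distribution.

M = 0.5 × (5/14, 2/7, 5/14) + 0.5 × (5/12, 1/3, 1/4) = (0.386905, 0.309524, 0.303571)

D_KL(P||M) = 0.0095 bits
D_KL(Q||M) = 0.0102 bits

JSD(P||Q) = 0.5 × 0.0095 + 0.5 × 0.0102 = 0.0098 bits

Unlike KL divergence, JSD is symmetric and bounded: 0 ≤ JSD ≤ log(2).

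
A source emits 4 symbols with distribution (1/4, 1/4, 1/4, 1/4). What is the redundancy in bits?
0.0000 bits

Redundancy measures how far a source is from maximum entropy:
R = H_max - H(X)

Maximum entropy for 4 symbols: H_max = log_2(4) = 2.0000 bits
Actual entropy: H(X) = 2.0000 bits
Redundancy: R = 2.0000 - 2.0000 = 0.0000 bits

This redundancy represents potential for compression: the source could be compressed by 0.0000 bits per symbol.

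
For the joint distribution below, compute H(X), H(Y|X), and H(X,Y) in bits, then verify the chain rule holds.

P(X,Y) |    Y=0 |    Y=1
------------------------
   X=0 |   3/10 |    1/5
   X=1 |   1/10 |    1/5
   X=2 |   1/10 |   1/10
H(X,Y) = 2.4464, H(X) = 1.4855, H(Y|X) = 0.9610 (all in bits)

Chain rule: H(X,Y) = H(X) + H(Y|X)

Left side — joint entropy directly:
H(X,Y) = -Σ p(x,y) log p(x,y) = 2.4464 bits

Right side — compute H(Y|X) from the conditional distributions:
P(X) = (1/2, 3/10, 1/5), so H(X) = 1.4855 bits
H(Y|X) = Σ_x P(X=x) · H(Y|X=x):
  P(Y|X=0) = (3/5, 2/5), H(Y|X=0) = 0.9710, weight P(X=0) = 1/2
  P(Y|X=1) = (1/3, 2/3), H(Y|X=1) = 0.9183, weight P(X=1) = 3/10
  P(Y|X=2) = (1/2, 1/2), H(Y|X=2) = 1.0000, weight P(X=2) = 1/5
H(Y|X) = 0.9610 bits

H(X) + H(Y|X) = 1.4855 + 0.9610 = 2.4464 bits

Both sides equal 2.4464 bits. ✓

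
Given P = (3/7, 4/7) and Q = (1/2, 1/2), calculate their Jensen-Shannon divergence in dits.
0.0011 dits

Jensen-Shannon divergence is:
JSD(P||Q) = 0.5 × D_KL(P||M) + 0.5 × D_KL(Q||M)
where M = 0.5 × (P + Q) is the mixture distribution.

M = 0.5 × (3/7, 4/7) + 0.5 × (1/2, 1/2) = (13/28, 15/28)

D_KL(P||M) = 0.0011 dits
D_KL(Q||M) = 0.0011 dits

JSD(P||Q) = 0.5 × 0.0011 + 0.5 × 0.0011 = 0.0011 dits

Unlike KL divergence, JSD is symmetric and bounded: 0 ≤ JSD ≤ log(2).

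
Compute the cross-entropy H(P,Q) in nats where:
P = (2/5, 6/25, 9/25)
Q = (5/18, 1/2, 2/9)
1.2202 nats

Cross-entropy: H(P,Q) = -Σ p(x) log q(x)

Alternatively: H(P,Q) = H(P) + D_KL(P||Q)
H(P) = 1.0768 nats
D_KL(P||Q) = 0.1434 nats

H(P,Q) = 1.0768 + 0.1434 = 1.2202 nats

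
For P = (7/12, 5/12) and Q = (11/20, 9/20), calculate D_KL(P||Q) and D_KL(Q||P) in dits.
D_KL(P||Q) = 0.0010, D_KL(Q||P) = 0.0010

KL divergence is not symmetric: D_KL(P||Q) ≠ D_KL(Q||P) in general.

D_KL(P||Q) = 0.0010 dits
D_KL(Q||P) = 0.0010 dits

In this case they happen to be equal (to 4 decimal places).

This asymmetry is why KL divergence is not a true distance metric.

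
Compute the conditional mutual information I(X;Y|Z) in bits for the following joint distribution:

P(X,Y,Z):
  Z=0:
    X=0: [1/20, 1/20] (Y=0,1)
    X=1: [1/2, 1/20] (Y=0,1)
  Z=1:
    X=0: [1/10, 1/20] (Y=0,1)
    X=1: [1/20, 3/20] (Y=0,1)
0.1057 bits

Conditional mutual information: I(X;Y|Z) = H(X|Z) + H(Y|Z) - H(X,Y|Z)

H(Z) = 0.9341
H(X,Z) = 1.6815 → H(X|Z) = 0.7474
H(Y,Z) = 1.6815 → H(Y|Z) = 0.7474
H(X,Y,Z) = 2.3232 → H(X,Y|Z) = 1.3892

I(X;Y|Z) = 0.7474 + 0.7474 - 1.3892 = 0.1057 bits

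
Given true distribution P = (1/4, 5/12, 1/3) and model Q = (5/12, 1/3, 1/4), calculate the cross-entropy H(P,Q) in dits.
0.4945 dits

Cross-entropy: H(P,Q) = -Σ p(x) log q(x)

Alternatively: H(P,Q) = H(P) + D_KL(P||Q)
H(P) = 0.4680 dits
D_KL(P||Q) = 0.0266 dits

H(P,Q) = 0.4680 + 0.0266 = 0.4945 dits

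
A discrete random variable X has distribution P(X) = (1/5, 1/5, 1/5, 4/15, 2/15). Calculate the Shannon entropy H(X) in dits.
0.6891 dits

Shannon entropy is H(X) = -Σ p(x) log p(x).

For P = (1/5, 1/5, 1/5, 4/15, 2/15):
H = -1/5 × log_10(1/5) -1/5 × log_10(1/5) -1/5 × log_10(1/5) -4/15 × log_10(4/15) -2/15 × log_10(2/15)
H = 0.6891 dits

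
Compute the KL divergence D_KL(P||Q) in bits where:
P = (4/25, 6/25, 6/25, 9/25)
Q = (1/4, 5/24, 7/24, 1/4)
0.0679 bits

KL divergence: D_KL(P||Q) = Σ p(x) log(p(x)/q(x))

Computing term by term:
  x=0: 4/25 × log_2[(4/25)/(1/4)] = 4/25 × -0.6439 = -0.1030
  x=1: 6/25 × log_2[(6/25)/(5/24)] = 6/25 × 0.2041 = 0.0490
  x=2: 6/25 × log_2[(6/25)/(7/24)] = 6/25 × -0.2813 = -0.0675
  x=3: 9/25 × log_2[(9/25)/(1/4)] = 9/25 × 0.5261 = 0.1894

D_KL(P||Q) = 0.0679 bits

Note: KL divergence is always non-negative and equals 0 iff P = Q.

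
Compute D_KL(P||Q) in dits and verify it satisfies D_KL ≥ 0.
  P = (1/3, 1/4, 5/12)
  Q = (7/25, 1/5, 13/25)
0.0094 dits

KL divergence satisfies the Gibbs inequality: D_KL(P||Q) ≥ 0 for all distributions P, Q.

D_KL(P||Q) = Σ p(x) log(p(x)/q(x))
Term by term:
  x=0: 1/3 × log_10[(1/3)/(7/25)] = 0.0252
  x=1: 1/4 × log_10[(1/4)/(1/5)] = 0.0242
  x=2: 5/12 × log_10[(5/12)/(13/25)] = -0.0401
D_KL(P||Q) = 0.0094 dits

D_KL(P||Q) = 0.0094 ≥ 0 ✓

This non-negativity is a fundamental property: relative entropy cannot be negative because it measures how different Q is from P.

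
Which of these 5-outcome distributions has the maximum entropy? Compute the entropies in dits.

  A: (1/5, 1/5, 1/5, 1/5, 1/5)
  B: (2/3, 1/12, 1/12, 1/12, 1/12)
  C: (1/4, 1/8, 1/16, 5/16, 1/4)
A

For a discrete distribution over n outcomes, entropy is maximized by the uniform distribution.

Computing entropies:
H(A) = 0.6990 dits
H(B) = 0.4771 dits
H(C) = 0.6470 dits

The uniform distribution (where all probabilities equal 1/5) achieves the maximum entropy of log_10(5) = 0.6990 dits.

Distribution A has the highest entropy.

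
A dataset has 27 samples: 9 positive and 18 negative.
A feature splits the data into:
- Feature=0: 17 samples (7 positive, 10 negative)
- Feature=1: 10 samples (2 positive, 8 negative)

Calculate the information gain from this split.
0.0355 bits

Information Gain = H(Y) - H(Y|Feature)

Before split:
P(positive) = 9/27 = 0.3333
H(Y) = 0.9183 bits

After split:
Feature=0: H = 0.9774 bits (weight = 17/27)
Feature=1: H = 0.7219 bits (weight = 10/27)
H(Y|Feature) = (17/27)×0.9774 + (10/27)×0.7219 = 0.8828 bits

Information Gain = 0.9183 - 0.8828 = 0.0355 bits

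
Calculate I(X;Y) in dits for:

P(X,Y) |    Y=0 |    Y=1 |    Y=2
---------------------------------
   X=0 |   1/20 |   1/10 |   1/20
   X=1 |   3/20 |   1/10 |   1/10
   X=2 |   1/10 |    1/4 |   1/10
0.0147 dits

Mutual information: I(X;Y) = H(X) + H(Y) - H(X,Y)

Marginals:
P(X) = (1/5, 7/20, 9/20), H(X) = 0.4554 dits
P(Y) = (3/10, 9/20, 1/4), H(Y) = 0.4634 dits

Joint entropy: H(X,Y) = 0.9042 dits

I(X;Y) = 0.4554 + 0.4634 - 0.9042 = 0.0147 dits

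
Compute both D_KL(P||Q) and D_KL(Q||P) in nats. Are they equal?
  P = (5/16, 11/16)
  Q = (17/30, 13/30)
D_KL(P||Q) = 0.1313, D_KL(Q||P) = 0.1373

KL divergence is not symmetric: D_KL(P||Q) ≠ D_KL(Q||P) in general.

D_KL(P||Q) = 0.1313 nats
D_KL(Q||P) = 0.1373 nats

No, they are not equal!

This asymmetry is why KL divergence is not a true distance metric.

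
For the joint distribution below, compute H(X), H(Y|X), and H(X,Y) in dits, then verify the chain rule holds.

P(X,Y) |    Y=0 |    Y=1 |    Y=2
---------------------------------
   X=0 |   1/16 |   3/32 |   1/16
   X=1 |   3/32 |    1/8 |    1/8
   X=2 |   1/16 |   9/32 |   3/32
H(X,Y) = 0.8956, H(X) = 0.4609, H(Y|X) = 0.4347 (all in dits)

Chain rule: H(X,Y) = H(X) + H(Y|X)

Left side — joint entropy directly:
H(X,Y) = -Σ p(x,y) log p(x,y) = 0.8956 dits

Right side — compute H(Y|X) from the conditional distributions:
P(X) = (7/32, 11/32, 7/16), so H(X) = 0.4609 dits
H(Y|X) = Σ_x P(X=x) · H(Y|X=x):
  P(Y|X=0) = (2/7, 3/7, 2/7), H(Y|X=0) = 0.4686, weight P(X=0) = 7/32
  P(Y|X=1) = (3/11, 4/11, 4/11), H(Y|X=1) = 0.4734, weight P(X=1) = 11/32
  P(Y|X=2) = (1/7, 9/14, 3/14), H(Y|X=2) = 0.3874, weight P(X=2) = 7/16
H(Y|X) = 0.4347 dits

H(X) + H(Y|X) = 0.4609 + 0.4347 = 0.8956 dits

Both sides equal 0.8956 dits. ✓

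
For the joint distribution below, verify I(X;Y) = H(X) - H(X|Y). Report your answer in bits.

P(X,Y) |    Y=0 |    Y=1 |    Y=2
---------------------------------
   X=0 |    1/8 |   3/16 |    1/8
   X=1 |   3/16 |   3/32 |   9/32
I(X;Y) = 0.0652 bits

Mutual information has multiple equivalent forms:
- I(X;Y) = H(X) - H(X|Y)
- I(X;Y) = H(Y) - H(Y|X)
- I(X;Y) = H(X) + H(Y) - H(X,Y)

Computing all quantities:
H(X) = 0.9887, H(Y) = 1.5671, H(X,Y) = 2.4905
H(X|Y) = 0.9235, H(Y|X) = 1.5018

Verification:
H(X) - H(X|Y) = 0.9887 - 0.9235 = 0.0652
H(Y) - H(Y|X) = 1.5671 - 1.5018 = 0.0652
H(X) + H(Y) - H(X,Y) = 0.9887 + 1.5671 - 2.4905 = 0.0652

All forms give I(X;Y) = 0.0652 bits. ✓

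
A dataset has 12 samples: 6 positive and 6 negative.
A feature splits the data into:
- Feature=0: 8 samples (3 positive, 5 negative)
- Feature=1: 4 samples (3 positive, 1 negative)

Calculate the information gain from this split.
0.0933 bits

Information Gain = H(Y) - H(Y|Feature)

Before split:
P(positive) = 6/12 = 0.5000
H(Y) = 1.0000 bits

After split:
Feature=0: H = 0.9544 bits (weight = 8/12)
Feature=1: H = 0.8113 bits (weight = 4/12)
H(Y|Feature) = (8/12)×0.9544 + (4/12)×0.8113 = 0.9067 bits

Information Gain = 1.0000 - 0.9067 = 0.0933 bits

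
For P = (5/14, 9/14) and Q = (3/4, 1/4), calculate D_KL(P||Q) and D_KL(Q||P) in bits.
D_KL(P||Q) = 0.4937, D_KL(Q||P) = 0.4621

KL divergence is not symmetric: D_KL(P||Q) ≠ D_KL(Q||P) in general.

D_KL(P||Q) = 0.4937 bits
D_KL(Q||P) = 0.4621 bits

No, they are not equal!

This asymmetry is why KL divergence is not a true distance metric.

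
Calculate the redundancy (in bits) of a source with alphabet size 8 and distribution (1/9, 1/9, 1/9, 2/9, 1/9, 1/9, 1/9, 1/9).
0.0523 bits

Redundancy measures how far a source is from maximum entropy:
R = H_max - H(X)

Maximum entropy for 8 symbols: H_max = log_2(8) = 3.0000 bits
Actual entropy: H(X) = 2.9477 bits
Redundancy: R = 3.0000 - 2.9477 = 0.0523 bits

This redundancy represents potential for compression: the source could be compressed by 0.0523 bits per symbol.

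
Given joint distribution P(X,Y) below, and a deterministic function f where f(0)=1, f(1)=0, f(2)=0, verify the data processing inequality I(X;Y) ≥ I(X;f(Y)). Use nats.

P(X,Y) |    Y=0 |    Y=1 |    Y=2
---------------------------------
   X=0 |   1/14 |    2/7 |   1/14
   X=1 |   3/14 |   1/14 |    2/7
I(X;Y) = 0.1648, I(X;f(Y)) = 0.0271, inequality holds: 0.1648 ≥ 0.0271

Data Processing Inequality: For any Markov chain X → Y → Z, we have I(X;Y) ≥ I(X;Z).

Here Z = f(Y) is a deterministic function of Y, forming X → Y → Z.

Original I(X;Y) = 0.1648 nats

After applying f:
P(X,Z) where Z=f(Y):
- P(X,Z=0) = P(X,Y=1) + P(X,Y=2)
- P(X,Z=1) = P(X,Y=0)

I(X;Z) = I(X;f(Y)) = 0.0271 nats

Verification: 0.1648 ≥ 0.0271 ✓

Information cannot be created by processing; the function f can only lose information about X.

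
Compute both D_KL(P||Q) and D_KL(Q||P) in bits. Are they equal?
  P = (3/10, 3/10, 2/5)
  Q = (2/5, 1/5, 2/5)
D_KL(P||Q) = 0.0510, D_KL(Q||P) = 0.0490

KL divergence is not symmetric: D_KL(P||Q) ≠ D_KL(Q||P) in general.

D_KL(P||Q) = 0.0510 bits
D_KL(Q||P) = 0.0490 bits

No, they are not equal!

This asymmetry is why KL divergence is not a true distance metric.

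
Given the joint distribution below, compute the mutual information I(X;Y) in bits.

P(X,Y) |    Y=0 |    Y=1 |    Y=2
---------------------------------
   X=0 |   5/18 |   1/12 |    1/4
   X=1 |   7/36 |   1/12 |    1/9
0.0143 bits

Mutual information: I(X;Y) = H(X) + H(Y) - H(X,Y)

Marginals:
P(X) = (11/18, 7/18), H(X) = 0.9641 bits
P(Y) = (17/36, 1/6, 13/36), H(Y) = 1.4726 bits

Joint entropy: H(X,Y) = 2.4224 bits

I(X;Y) = 0.9641 + 1.4726 - 2.4224 = 0.0143 bits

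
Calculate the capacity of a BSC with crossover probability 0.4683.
0.0029 bits

For a binary symmetric channel (BSC) with error probability p:
Capacity C = 1 - H(p) bits per symbol

where H(p) = -p log₂(p) - (1-p) log₂(1-p) is the binary entropy function.

H(0.4683) = 0.9971 bits
C = 1 - 0.9971 = 0.0029 bits per symbol

This means we can reliably transmit up to 0.0029 bits of information per channel use.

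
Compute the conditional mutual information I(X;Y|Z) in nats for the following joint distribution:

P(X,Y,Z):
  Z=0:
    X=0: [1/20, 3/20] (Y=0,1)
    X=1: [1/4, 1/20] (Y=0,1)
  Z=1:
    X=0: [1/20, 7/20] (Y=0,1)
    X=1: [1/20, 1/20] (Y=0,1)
0.1190 nats

Conditional mutual information: I(X;Y|Z) = H(X|Z) + H(Y|Z) - H(X,Y|Z)

H(Z) = 0.6931
H(X,Z) = 1.2799 → H(X|Z) = 0.5867
H(Y,Z) = 1.2799 → H(Y|Z) = 0.5867
H(X,Y,Z) = 1.7475 → H(X,Y|Z) = 1.0544

I(X;Y|Z) = 0.5867 + 0.5867 - 1.0544 = 0.1190 nats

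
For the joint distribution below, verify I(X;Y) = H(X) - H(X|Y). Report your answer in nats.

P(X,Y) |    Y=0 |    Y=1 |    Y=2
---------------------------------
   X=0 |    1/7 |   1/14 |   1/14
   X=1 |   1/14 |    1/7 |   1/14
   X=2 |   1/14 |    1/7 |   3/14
I(X;Y) = 0.0658 nats

Mutual information has multiple equivalent forms:
- I(X;Y) = H(X) - H(X|Y)
- I(X;Y) = H(Y) - H(Y|X)
- I(X;Y) = H(X) + H(Y) - H(X,Y)

Computing all quantities:
H(X) = 1.0790, H(Y) = 1.0934, H(X,Y) = 2.1066
H(X|Y) = 1.0132, H(Y|X) = 1.0276

Verification:
H(X) - H(X|Y) = 1.0790 - 1.0132 = 0.0658
H(Y) - H(Y|X) = 1.0934 - 1.0276 = 0.0658
H(X) + H(Y) - H(X,Y) = 1.0790 + 1.0934 - 2.1066 = 0.0658

All forms give I(X;Y) = 0.0658 nats. ✓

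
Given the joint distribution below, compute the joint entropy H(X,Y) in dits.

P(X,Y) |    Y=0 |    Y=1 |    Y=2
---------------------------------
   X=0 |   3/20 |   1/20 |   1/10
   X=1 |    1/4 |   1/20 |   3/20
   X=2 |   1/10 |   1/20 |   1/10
0.8928 dits

Joint entropy is H(X,Y) = -Σ_{x,y} p(x,y) log p(x,y).

Summing over all non-zero entries:
H(X,Y) = -[3/20·log_10(3/20) + 1/20·log_10(1/20) + 1/10·log_10(1/10) + 1/4·log_10(1/4) + 1/20·log_10(1/20) + 3/20·log_10(3/20) + 1/10·log_10(1/10) + 1/20·log_10(1/20) + 1/10·log_10(1/10)]
H(X,Y) = 0.8928 dits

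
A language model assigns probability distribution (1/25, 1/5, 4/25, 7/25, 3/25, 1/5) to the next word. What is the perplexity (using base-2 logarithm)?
5.3474

Perplexity is 2^H (or exp(H) for natural log).

First, H = -Σ p log p = 2.4188 bits
Perplexity = 2^2.4188 = 5.3474

Interpretation: The model's uncertainty is equivalent to choosing uniformly among 5.3 options.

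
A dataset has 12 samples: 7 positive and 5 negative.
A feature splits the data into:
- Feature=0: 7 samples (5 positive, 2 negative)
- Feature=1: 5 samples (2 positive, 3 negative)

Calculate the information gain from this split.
0.0718 bits

Information Gain = H(Y) - H(Y|Feature)

Before split:
P(positive) = 7/12 = 0.5833
H(Y) = 0.9799 bits

After split:
Feature=0: H = 0.8631 bits (weight = 7/12)
Feature=1: H = 0.9710 bits (weight = 5/12)
H(Y|Feature) = (7/12)×0.8631 + (5/12)×0.9710 = 0.9080 bits

Information Gain = 0.9799 - 0.9080 = 0.0718 bits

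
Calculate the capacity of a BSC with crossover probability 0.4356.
0.0120 bits

For a binary symmetric channel (BSC) with error probability p:
Capacity C = 1 - H(p) bits per symbol

where H(p) = -p log₂(p) - (1-p) log₂(1-p) is the binary entropy function.

H(0.4356) = 0.9880 bits
C = 1 - 0.9880 = 0.0120 bits per symbol

This means we can reliably transmit up to 0.0120 bits of information per channel use.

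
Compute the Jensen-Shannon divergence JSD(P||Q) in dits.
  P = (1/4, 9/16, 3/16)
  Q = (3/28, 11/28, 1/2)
0.0257 dits

Jensen-Shannon divergence is:
JSD(P||Q) = 0.5 × D_KL(P||M) + 0.5 × D_KL(Q||M)
where M = 0.5 × (P + Q) is the mixture distribution.

M = 0.5 × (1/4, 9/16, 3/16) + 0.5 × (3/28, 11/28, 1/2) = (5/28, 0.477679, 11/32)

D_KL(P||M) = 0.0271 dits
D_KL(Q||M) = 0.0242 dits

JSD(P||Q) = 0.5 × 0.0271 + 0.5 × 0.0242 = 0.0257 dits

Unlike KL divergence, JSD is symmetric and bounded: 0 ≤ JSD ≤ log(2).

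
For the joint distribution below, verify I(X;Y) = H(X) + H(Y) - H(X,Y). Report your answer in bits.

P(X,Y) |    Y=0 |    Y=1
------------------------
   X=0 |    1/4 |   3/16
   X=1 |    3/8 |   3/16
I(X;Y) = 0.0069 bits

Mutual information has multiple equivalent forms:
- I(X;Y) = H(X) - H(X|Y)
- I(X;Y) = H(Y) - H(Y|X)
- I(X;Y) = H(X) + H(Y) - H(X,Y)

Computing all quantities:
H(X) = 0.9887, H(Y) = 0.9544, H(X,Y) = 1.9363
H(X|Y) = 0.9818, H(Y|X) = 0.9476

Verification:
H(X) - H(X|Y) = 0.9887 - 0.9818 = 0.0069
H(Y) - H(Y|X) = 0.9544 - 0.9476 = 0.0069
H(X) + H(Y) - H(X,Y) = 0.9887 + 0.9544 - 1.9363 = 0.0069

All forms give I(X;Y) = 0.0069 bits. ✓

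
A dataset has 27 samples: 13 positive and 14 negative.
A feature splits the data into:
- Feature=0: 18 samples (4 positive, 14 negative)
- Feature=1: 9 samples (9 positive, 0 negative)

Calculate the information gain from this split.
0.4895 bits

Information Gain = H(Y) - H(Y|Feature)

Before split:
P(positive) = 13/27 = 0.4815
H(Y) = 0.9990 bits

After split:
Feature=0: H = 0.7642 bits (weight = 18/27)
Feature=1: H = 0.0000 bits (weight = 9/27)
H(Y|Feature) = (18/27)×0.7642 + (9/27)×0.0000 = 0.5095 bits

Information Gain = 0.9990 - 0.5095 = 0.4895 bits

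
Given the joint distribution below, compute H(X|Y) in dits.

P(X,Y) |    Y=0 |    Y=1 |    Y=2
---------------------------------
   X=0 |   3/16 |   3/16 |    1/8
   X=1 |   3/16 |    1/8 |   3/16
0.2956 dits

Using the chain rule: H(X|Y) = H(X,Y) - H(Y)

First, compute H(X,Y) = 0.7710 dits

Marginal P(Y) = (3/8, 5/16, 5/16)
H(Y) = 0.4755 dits

H(X|Y) = H(X,Y) - H(Y) = 0.7710 - 0.4755 = 0.2956 dits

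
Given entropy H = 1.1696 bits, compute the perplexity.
2.2495

Perplexity is 2^H (or exp(H) for natural log).

H = 1.1696 bits
Perplexity = 2^1.1696 = 2.2495

Interpretation: The model's uncertainty is equivalent to choosing uniformly among 2.2 options.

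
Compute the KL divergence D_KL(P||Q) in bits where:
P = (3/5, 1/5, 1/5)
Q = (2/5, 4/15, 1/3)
0.1206 bits

KL divergence: D_KL(P||Q) = Σ p(x) log(p(x)/q(x))

Computing term by term:
  x=0: 3/5 × log_2[(3/5)/(2/5)] = 3/5 × 0.5850 = 0.3510
  x=1: 1/5 × log_2[(1/5)/(4/15)] = 1/5 × -0.4150 = -0.0830
  x=2: 1/5 × log_2[(1/5)/(1/3)] = 1/5 × -0.7370 = -0.1474

D_KL(P||Q) = 0.1206 bits

Note: KL divergence is always non-negative and equals 0 iff P = Q.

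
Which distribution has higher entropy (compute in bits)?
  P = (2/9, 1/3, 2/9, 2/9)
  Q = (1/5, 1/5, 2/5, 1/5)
P

Computing entropies in bits:
H(P) = 1.9749
H(Q) = 1.9219

Distribution P has higher entropy.

Intuition: The distribution closer to uniform (more spread out) has higher entropy.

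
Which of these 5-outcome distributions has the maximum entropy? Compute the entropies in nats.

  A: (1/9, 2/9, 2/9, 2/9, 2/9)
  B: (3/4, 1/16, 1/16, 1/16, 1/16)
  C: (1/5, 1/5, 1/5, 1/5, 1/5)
C

For a discrete distribution over n outcomes, entropy is maximized by the uniform distribution.

Computing entropies:
H(A) = 1.5811 nats
H(B) = 0.9089 nats
H(C) = 1.6094 nats

The uniform distribution (where all probabilities equal 1/5) achieves the maximum entropy of log_e(5) = 1.6094 nats.

Distribution C has the highest entropy.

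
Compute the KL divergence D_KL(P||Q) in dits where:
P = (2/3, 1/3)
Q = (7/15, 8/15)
0.0352 dits

KL divergence: D_KL(P||Q) = Σ p(x) log(p(x)/q(x))

Computing term by term:
  x=0: 2/3 × log_10[(2/3)/(7/15)] = 2/3 × 0.1549 = 0.1033
  x=1: 1/3 × log_10[(1/3)/(8/15)] = 1/3 × -0.2041 = -0.0680

D_KL(P||Q) = 0.0352 dits

Note: KL divergence is always non-negative and equals 0 iff P = Q.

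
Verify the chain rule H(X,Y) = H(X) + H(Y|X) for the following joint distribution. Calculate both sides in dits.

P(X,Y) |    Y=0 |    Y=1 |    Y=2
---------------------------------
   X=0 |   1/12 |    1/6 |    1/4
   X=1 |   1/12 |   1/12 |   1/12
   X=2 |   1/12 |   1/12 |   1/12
H(X,Y) = 0.9097, H(X) = 0.4515, H(Y|X) = 0.4582 (all in dits)

Chain rule: H(X,Y) = H(X) + H(Y|X)

Left side — joint entropy directly:
H(X,Y) = -Σ p(x,y) log p(x,y) = 0.9097 dits

Right side — compute H(Y|X) from the conditional distributions:
P(X) = (1/2, 1/4, 1/4), so H(X) = 0.4515 dits
H(Y|X) = Σ_x P(X=x) · H(Y|X=x):
  P(Y|X=0) = (1/6, 1/3, 1/2), H(Y|X=0) = 0.4392, weight P(X=0) = 1/2
  P(Y|X=1) = (1/3, 1/3, 1/3), H(Y|X=1) = 0.4771, weight P(X=1) = 1/4
  P(Y|X=2) = (1/3, 1/3, 1/3), H(Y|X=2) = 0.4771, weight P(X=2) = 1/4
H(Y|X) = 0.4582 dits

H(X) + H(Y|X) = 0.4515 + 0.4582 = 0.9097 dits

Both sides equal 0.9097 dits. ✓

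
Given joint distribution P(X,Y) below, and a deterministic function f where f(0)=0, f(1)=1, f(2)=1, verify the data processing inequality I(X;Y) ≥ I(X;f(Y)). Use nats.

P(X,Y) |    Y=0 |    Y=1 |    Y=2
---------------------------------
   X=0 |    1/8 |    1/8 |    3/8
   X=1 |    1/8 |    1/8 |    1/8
I(X;Y) = 0.0338, I(X;f(Y)) = 0.0109, inequality holds: 0.0338 ≥ 0.0109

Data Processing Inequality: For any Markov chain X → Y → Z, we have I(X;Y) ≥ I(X;Z).

Here Z = f(Y) is a deterministic function of Y, forming X → Y → Z.

Original I(X;Y) = 0.0338 nats

After applying f:
P(X,Z) where Z=f(Y):
- P(X,Z=0) = P(X,Y=0)
- P(X,Z=1) = P(X,Y=1) + P(X,Y=2)

I(X;Z) = I(X;f(Y)) = 0.0109 nats

Verification: 0.0338 ≥ 0.0109 ✓

Information cannot be created by processing; the function f can only lose information about X.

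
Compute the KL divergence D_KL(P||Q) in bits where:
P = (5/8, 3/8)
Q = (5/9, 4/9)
0.0143 bits

KL divergence: D_KL(P||Q) = Σ p(x) log(p(x)/q(x))

Computing term by term:
  x=0: 5/8 × log_2[(5/8)/(5/9)] = 5/8 × 0.1699 = 0.1062
  x=1: 3/8 × log_2[(3/8)/(4/9)] = 3/8 × -0.2451 = -0.0919

D_KL(P||Q) = 0.0143 bits

Note: KL divergence is always non-negative and equals 0 iff P = Q.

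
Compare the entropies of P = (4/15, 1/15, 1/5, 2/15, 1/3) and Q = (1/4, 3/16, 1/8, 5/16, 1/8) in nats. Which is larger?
Q

Computing entropies in nats:
H(P) = 1.4898
H(Q) = 1.5438

Distribution Q has higher entropy.

Intuition: The distribution closer to uniform (more spread out) has higher entropy.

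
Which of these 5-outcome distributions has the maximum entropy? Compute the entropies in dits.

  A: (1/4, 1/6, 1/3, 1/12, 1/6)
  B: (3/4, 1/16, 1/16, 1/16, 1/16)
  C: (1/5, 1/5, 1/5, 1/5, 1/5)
C

For a discrete distribution over n outcomes, entropy is maximized by the uniform distribution.

Computing entropies:
H(A) = 0.6589 dits
H(B) = 0.3947 dits
H(C) = 0.6990 dits

The uniform distribution (where all probabilities equal 1/5) achieves the maximum entropy of log_10(5) = 0.6990 dits.

Distribution C has the highest entropy.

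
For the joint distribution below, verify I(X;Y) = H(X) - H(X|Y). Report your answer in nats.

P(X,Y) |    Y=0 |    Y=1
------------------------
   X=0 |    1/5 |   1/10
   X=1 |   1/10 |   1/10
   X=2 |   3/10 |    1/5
I(X;Y) = 0.0069 nats

Mutual information has multiple equivalent forms:
- I(X;Y) = H(X) - H(X|Y)
- I(X;Y) = H(Y) - H(Y|X)
- I(X;Y) = H(X) + H(Y) - H(X,Y)

Computing all quantities:
H(X) = 1.0297, H(Y) = 0.6730, H(X,Y) = 1.6957
H(X|Y) = 1.0227, H(Y|X) = 0.6661

Verification:
H(X) - H(X|Y) = 1.0297 - 1.0227 = 0.0069
H(Y) - H(Y|X) = 0.6730 - 0.6661 = 0.0069
H(X) + H(Y) - H(X,Y) = 1.0297 + 0.6730 - 1.6957 = 0.0069

All forms give I(X;Y) = 0.0069 nats. ✓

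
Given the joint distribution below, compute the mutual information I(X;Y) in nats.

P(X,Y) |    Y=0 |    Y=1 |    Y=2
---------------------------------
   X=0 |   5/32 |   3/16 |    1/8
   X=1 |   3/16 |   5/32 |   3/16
0.0072 nats

Mutual information: I(X;Y) = H(X) + H(Y) - H(X,Y)

Marginals:
P(X) = (15/32, 17/32), H(X) = 0.6912 nats
P(Y) = (11/32, 11/32, 5/16), H(Y) = 1.0976 nats

Joint entropy: H(X,Y) = 1.7816 nats

I(X;Y) = 0.6912 + 1.0976 - 1.7816 = 0.0072 nats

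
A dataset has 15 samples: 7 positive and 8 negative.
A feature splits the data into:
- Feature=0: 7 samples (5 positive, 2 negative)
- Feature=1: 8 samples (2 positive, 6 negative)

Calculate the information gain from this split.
0.1613 bits

Information Gain = H(Y) - H(Y|Feature)

Before split:
P(positive) = 7/15 = 0.4667
H(Y) = 0.9968 bits

After split:
Feature=0: H = 0.8631 bits (weight = 7/15)
Feature=1: H = 0.8113 bits (weight = 8/15)
H(Y|Feature) = (7/15)×0.8631 + (8/15)×0.8113 = 0.8355 bits

Information Gain = 0.9968 - 0.8355 = 0.1613 bits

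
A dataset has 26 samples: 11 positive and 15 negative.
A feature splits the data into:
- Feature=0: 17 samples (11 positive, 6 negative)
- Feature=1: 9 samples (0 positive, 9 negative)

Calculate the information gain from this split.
0.3704 bits

Information Gain = H(Y) - H(Y|Feature)

Before split:
P(positive) = 11/26 = 0.4231
H(Y) = 0.9829 bits

After split:
Feature=0: H = 0.9367 bits (weight = 17/26)
Feature=1: H = 0.0000 bits (weight = 9/26)
H(Y|Feature) = (17/26)×0.9367 + (9/26)×0.0000 = 0.6124 bits

Information Gain = 0.9829 - 0.6124 = 0.3704 bits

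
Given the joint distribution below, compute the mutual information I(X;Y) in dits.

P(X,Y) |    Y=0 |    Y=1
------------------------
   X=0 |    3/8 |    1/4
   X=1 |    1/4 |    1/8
0.0010 dits

Mutual information: I(X;Y) = H(X) + H(Y) - H(X,Y)

Marginals:
P(X) = (5/8, 3/8), H(X) = 0.2873 dits
P(Y) = (5/8, 3/8), H(Y) = 0.2873 dits

Joint entropy: H(X,Y) = 0.5737 dits

I(X;Y) = 0.2873 + 0.2873 - 0.5737 = 0.0010 dits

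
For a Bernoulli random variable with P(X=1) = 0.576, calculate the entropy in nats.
0.6816 nats

The binary entropy function is:
H(p) = -p log(p) - (1-p) log(1-p)

H(0.576) = -0.576 × log_e(0.576) - 0.424 × log_e(0.424)
H(0.576) = 0.6816 nats

Note: Binary entropy is maximized at p=0.5 (H=1 bit) and minimized at p=0 or p=1 (H=0).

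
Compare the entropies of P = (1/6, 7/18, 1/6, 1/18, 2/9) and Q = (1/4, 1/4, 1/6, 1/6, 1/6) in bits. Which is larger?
Q

Computing entropies in bits:
H(P) = 2.1054
H(Q) = 2.2925

Distribution Q has higher entropy.

Intuition: The distribution closer to uniform (more spread out) has higher entropy.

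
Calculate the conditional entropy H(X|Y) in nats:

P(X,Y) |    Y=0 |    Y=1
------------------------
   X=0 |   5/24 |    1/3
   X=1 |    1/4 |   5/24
0.6767 nats

Using the chain rule: H(X|Y) = H(X,Y) - H(Y)

First, compute H(X,Y) = 1.3664 nats

Marginal P(Y) = (11/24, 13/24)
H(Y) = 0.6897 nats

H(X|Y) = H(X,Y) - H(Y) = 1.3664 - 0.6897 = 0.6767 nats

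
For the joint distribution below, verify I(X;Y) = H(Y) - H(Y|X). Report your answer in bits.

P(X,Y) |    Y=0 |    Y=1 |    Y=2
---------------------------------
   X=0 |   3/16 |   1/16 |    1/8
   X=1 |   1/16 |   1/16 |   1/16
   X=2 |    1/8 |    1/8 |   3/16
I(X;Y) = 0.0359 bits

Mutual information has multiple equivalent forms:
- I(X;Y) = H(X) - H(X|Y)
- I(X;Y) = H(Y) - H(Y|X)
- I(X;Y) = H(X) + H(Y) - H(X,Y)

Computing all quantities:
H(X) = 1.5052, H(Y) = 1.5613, H(X,Y) = 3.0306
H(X|Y) = 1.4694, H(Y|X) = 1.5254

Verification:
H(X) - H(X|Y) = 1.5052 - 1.4694 = 0.0359
H(Y) - H(Y|X) = 1.5613 - 1.5254 = 0.0359
H(X) + H(Y) - H(X,Y) = 1.5052 + 1.5613 - 3.0306 = 0.0359

All forms give I(X;Y) = 0.0359 bits. ✓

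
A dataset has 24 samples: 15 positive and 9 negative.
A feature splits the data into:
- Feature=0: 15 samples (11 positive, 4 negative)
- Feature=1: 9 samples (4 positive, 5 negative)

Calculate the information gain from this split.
0.0599 bits

Information Gain = H(Y) - H(Y|Feature)

Before split:
P(positive) = 15/24 = 0.6250
H(Y) = 0.9544 bits

After split:
Feature=0: H = 0.8366 bits (weight = 15/24)
Feature=1: H = 0.9911 bits (weight = 9/24)
H(Y|Feature) = (15/24)×0.8366 + (9/24)×0.9911 = 0.8946 bits

Information Gain = 0.9544 - 0.8946 = 0.0599 bits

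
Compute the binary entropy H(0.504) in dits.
0.3010 dits

The binary entropy function is:
H(p) = -p log(p) - (1-p) log(1-p)

H(0.504) = -0.504 × log_10(0.504) - 0.496 × log_10(0.496)
H(0.504) = 0.3010 dits

Note: Binary entropy is maximized at p=0.5 (H=1 bit) and minimized at p=0 or p=1 (H=0).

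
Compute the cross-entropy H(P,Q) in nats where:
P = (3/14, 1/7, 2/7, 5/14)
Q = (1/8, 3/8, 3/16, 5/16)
1.4794 nats

Cross-entropy: H(P,Q) = -Σ p(x) log q(x)

Alternatively: H(P,Q) = H(P) + D_KL(P||Q)
H(P) = 1.3337 nats
D_KL(P||Q) = 0.1457 nats

H(P,Q) = 1.3337 + 0.1457 = 1.4794 nats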